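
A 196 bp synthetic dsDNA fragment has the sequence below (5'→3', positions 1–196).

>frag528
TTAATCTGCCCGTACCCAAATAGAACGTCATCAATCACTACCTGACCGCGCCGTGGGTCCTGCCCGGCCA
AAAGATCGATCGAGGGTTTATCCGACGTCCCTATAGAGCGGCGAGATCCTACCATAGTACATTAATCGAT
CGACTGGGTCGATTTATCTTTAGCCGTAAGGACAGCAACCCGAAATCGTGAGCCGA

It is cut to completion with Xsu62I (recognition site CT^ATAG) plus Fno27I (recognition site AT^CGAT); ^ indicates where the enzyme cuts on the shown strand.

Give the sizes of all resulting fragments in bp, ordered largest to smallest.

The Xsu62I site (CTATAG) starts at position 101.
Xsu62I cuts after base 2 of each site, so after position 102.
Fno27I sites (ATCGAT) start at positions 75, 135.
Fno27I cuts after base 2 of each site, so after positions 76, 136.
Combined cut positions: 76, 102, 136.
Linear molecule, 3 cuts → 4 fragments:
  1–76 → 76 bp
  77–102 → 26 bp
  103–136 → 34 bp
  137–196 → 60 bp
Sorted largest to smallest: 76, 60, 34, 26 bp.

76, 60, 34, 26 bp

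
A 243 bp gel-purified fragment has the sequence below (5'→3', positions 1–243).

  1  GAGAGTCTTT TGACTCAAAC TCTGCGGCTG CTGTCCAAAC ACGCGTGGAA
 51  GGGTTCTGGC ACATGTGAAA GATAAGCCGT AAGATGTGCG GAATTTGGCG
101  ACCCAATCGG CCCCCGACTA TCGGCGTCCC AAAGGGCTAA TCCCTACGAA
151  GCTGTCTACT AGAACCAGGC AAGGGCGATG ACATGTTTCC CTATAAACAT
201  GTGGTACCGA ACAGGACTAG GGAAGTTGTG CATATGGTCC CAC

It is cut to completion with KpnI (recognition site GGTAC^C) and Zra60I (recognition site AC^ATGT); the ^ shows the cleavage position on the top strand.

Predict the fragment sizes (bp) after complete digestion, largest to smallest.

The KpnI site (GGTACC) starts at position 203.
KpnI cuts after base 5 of each site (before the last base), so after position 207.
Zra60I sites (ACATGT) start at positions 61, 181, 197.
Zra60I cuts after base 2 of each site, so after positions 62, 182, 198.
Combined cut positions: 62, 182, 198, 207.
Linear molecule, 4 cuts → 5 fragments:
  1–62 → 62 bp
  63–182 → 120 bp
  183–198 → 16 bp
  199–207 → 9 bp
  208–243 → 36 bp
Sorted largest to smallest: 120, 62, 36, 16, 9 bp.

120, 62, 36, 16, 9 bp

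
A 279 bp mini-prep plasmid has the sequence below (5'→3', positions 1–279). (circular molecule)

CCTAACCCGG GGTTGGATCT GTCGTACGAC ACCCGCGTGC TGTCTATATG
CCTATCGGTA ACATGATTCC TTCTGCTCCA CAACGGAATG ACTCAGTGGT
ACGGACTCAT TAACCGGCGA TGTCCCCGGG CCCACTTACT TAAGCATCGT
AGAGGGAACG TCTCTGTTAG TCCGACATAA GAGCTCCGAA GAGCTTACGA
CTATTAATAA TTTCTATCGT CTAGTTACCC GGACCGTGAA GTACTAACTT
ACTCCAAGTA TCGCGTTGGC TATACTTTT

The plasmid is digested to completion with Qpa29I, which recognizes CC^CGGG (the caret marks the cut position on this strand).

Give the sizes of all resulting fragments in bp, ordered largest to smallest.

160, 119 bp

Qpa29I sites (CCCGGG) start at positions 6, 125.
Qpa29I cuts after base 2 of each site, so after positions 7, 126.
Circular molecule, 2 cuts → 2 fragments:
  8–126 → 119 bp
  127–279 then 1–7 → 153 + 7 = 160 bp
Sorted largest to smallest: 160, 119 bp.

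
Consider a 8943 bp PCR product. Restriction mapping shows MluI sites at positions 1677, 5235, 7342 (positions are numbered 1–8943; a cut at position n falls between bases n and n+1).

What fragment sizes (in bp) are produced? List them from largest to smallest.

Linear molecule, 3 cuts → 4 fragments:
  1677 − 0 = 1677 bp
  5235 − 1677 = 3558 bp
  7342 − 5235 = 2107 bp
  8943 − 7342 = 1601 bp
Sorted largest to smallest: 3558, 2107, 1677, 1601 bp.

3558, 2107, 1677, 1601 bp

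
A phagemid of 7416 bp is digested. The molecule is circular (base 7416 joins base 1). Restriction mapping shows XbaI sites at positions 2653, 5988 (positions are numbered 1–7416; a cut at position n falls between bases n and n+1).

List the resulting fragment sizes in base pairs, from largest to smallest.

4081, 3335 bp

Circular molecule, 2 cuts → 2 fragments:
  5988 − 2653 = 3335 bp
  wrap: 7416 − 5988 + 2653 = 4081 bp
Sorted largest to smallest: 4081, 3335 bp.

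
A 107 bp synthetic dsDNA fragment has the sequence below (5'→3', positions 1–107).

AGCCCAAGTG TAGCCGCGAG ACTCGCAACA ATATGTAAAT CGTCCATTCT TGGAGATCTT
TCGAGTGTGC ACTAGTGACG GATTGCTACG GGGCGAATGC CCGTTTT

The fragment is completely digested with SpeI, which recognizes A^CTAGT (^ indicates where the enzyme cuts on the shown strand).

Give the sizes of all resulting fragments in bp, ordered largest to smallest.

71, 36 bp

The SpeI site (ACTAGT) starts at position 71.
SpeI cuts after the first base of each site, so after position 71.
Linear molecule, 1 cut → 2 fragments:
  1–71 → 71 bp
  72–107 → 36 bp
Sorted largest to smallest: 71, 36 bp.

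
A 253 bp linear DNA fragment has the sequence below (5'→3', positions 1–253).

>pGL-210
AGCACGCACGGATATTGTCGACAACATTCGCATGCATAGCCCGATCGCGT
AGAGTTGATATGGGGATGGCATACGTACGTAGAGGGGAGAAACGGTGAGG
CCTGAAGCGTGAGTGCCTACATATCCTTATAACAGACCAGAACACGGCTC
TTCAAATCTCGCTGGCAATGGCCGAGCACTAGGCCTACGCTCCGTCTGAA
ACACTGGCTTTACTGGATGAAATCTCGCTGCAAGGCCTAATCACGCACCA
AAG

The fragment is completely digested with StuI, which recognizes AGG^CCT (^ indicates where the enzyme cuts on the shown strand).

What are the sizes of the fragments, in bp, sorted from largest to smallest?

StuI sites (AGGCCT) start at positions 98, 181, 233.
StuI cuts after base 3 of each site, so after positions 100, 183, 235.
Linear molecule, 3 cuts → 4 fragments:
  1–100 → 100 bp
  101–183 → 83 bp
  184–235 → 52 bp
  236–253 → 18 bp
Sorted largest to smallest: 100, 83, 52, 18 bp.

100, 83, 52, 18 bp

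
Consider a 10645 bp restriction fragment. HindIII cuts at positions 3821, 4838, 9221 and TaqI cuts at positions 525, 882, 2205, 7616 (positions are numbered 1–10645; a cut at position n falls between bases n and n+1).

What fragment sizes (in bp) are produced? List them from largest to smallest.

2778, 1616, 1605, 1424, 1323, 1017, 525, 357 bp

Combined cut positions (sorted): 525, 882, 2205, 3821, 4838, 7616, 9221.
Linear molecule, 7 cuts → 8 fragments:
  525 − 0 = 525 bp
  882 − 525 = 357 bp
  2205 − 882 = 1323 bp
  3821 − 2205 = 1616 bp
  4838 − 3821 = 1017 bp
  7616 − 4838 = 2778 bp
  9221 − 7616 = 1605 bp
  10645 − 9221 = 1424 bp
Sorted largest to smallest: 2778, 1616, 1605, 1424, 1323, 1017, 525, 357 bp.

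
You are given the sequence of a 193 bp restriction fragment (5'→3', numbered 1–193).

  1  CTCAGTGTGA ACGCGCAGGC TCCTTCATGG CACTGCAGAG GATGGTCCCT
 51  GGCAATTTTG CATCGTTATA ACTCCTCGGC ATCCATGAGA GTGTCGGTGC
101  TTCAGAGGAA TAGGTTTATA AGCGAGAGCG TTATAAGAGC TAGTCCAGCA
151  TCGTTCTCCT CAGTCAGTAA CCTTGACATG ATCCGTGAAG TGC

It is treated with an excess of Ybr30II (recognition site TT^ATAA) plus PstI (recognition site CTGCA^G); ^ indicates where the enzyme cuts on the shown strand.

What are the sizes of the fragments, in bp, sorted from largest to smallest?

61, 50, 37, 30, 15 bp

Ybr30II sites (TTATAA) start at positions 66, 116, 131.
Ybr30II cuts after base 2 of each site, so after positions 67, 117, 132.
The PstI site (CTGCAG) starts at position 33.
PstI cuts after base 5 of each site (before the last base), so after position 37.
Combined cut positions: 37, 67, 117, 132.
Linear molecule, 4 cuts → 5 fragments:
  1–37 → 37 bp
  38–67 → 30 bp
  68–117 → 50 bp
  118–132 → 15 bp
  133–193 → 61 bp
Sorted largest to smallest: 61, 50, 37, 30, 15 bp.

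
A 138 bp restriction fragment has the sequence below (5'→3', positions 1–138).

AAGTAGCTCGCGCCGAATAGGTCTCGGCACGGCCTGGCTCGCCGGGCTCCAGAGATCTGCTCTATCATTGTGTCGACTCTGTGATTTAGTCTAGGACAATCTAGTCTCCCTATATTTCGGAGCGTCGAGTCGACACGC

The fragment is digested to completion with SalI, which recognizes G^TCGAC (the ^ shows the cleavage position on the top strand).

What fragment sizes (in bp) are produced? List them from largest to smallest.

72, 57, 9 bp

SalI sites (GTCGAC) start at positions 72, 129.
SalI cuts after the first base of each site, so after positions 72, 129.
Linear molecule, 2 cuts → 3 fragments:
  1–72 → 72 bp
  73–129 → 57 bp
  130–138 → 9 bp
Sorted largest to smallest: 72, 57, 9 bp.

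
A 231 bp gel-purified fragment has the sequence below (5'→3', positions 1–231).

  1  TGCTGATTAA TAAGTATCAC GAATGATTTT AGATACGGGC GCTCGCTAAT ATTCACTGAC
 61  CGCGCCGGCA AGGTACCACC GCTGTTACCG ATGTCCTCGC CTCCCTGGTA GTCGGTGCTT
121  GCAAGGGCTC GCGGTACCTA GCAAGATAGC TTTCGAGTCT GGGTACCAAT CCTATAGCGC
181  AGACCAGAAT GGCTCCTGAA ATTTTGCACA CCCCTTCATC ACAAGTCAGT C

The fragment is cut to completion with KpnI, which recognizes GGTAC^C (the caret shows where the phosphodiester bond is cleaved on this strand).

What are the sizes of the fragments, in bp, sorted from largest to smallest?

76, 65, 61, 29 bp

KpnI sites (GGTACC) start at positions 72, 133, 162.
KpnI cuts after base 5 of each site (before the last base), so after positions 76, 137, 166.
Linear molecule, 3 cuts → 4 fragments:
  1–76 → 76 bp
  77–137 → 61 bp
  138–166 → 29 bp
  167–231 → 65 bp
Sorted largest to smallest: 76, 65, 61, 29 bp.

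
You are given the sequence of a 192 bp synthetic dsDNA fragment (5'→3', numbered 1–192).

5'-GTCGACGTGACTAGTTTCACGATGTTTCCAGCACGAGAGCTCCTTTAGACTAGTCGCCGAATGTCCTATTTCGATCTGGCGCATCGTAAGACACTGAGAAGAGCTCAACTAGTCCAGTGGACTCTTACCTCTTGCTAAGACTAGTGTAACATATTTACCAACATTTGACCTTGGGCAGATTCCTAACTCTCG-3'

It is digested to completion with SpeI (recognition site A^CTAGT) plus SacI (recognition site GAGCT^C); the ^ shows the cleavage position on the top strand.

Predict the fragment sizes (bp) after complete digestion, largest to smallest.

56, 52, 32, 31, 10, 8, 3 bp

SpeI sites (ACTAGT) start at positions 10, 49, 108, 140.
SpeI cuts after the first base of each site, so after positions 10, 49, 108, 140.
SacI sites (GAGCTC) start at positions 37, 101.
SacI cuts after base 5 of each site (before the last base), so after positions 41, 105.
Combined cut positions: 10, 41, 49, 105, 108, 140.
Linear molecule, 6 cuts → 7 fragments:
  1–10 → 10 bp
  11–41 → 31 bp
  42–49 → 8 bp
  50–105 → 56 bp
  106–108 → 3 bp
  109–140 → 32 bp
  141–192 → 52 bp
Sorted largest to smallest: 56, 52, 32, 31, 10, 8, 3 bp.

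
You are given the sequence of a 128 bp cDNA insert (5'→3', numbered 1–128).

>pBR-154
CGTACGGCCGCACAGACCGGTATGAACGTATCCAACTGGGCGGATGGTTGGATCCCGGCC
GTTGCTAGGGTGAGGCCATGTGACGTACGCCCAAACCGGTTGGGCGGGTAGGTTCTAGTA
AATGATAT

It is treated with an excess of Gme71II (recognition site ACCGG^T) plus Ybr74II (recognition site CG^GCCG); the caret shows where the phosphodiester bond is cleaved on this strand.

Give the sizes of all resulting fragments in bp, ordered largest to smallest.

42, 37, 29, 14, 6 bp

Gme71II sites (ACCGGT) start at positions 16, 95.
Gme71II cuts after base 5 of each site (before the last base), so after positions 20, 99.
Ybr74II sites (CGGCCG) start at positions 5, 56.
Ybr74II cuts after base 2 of each site, so after positions 6, 57.
Combined cut positions: 6, 20, 57, 99.
Linear molecule, 4 cuts → 5 fragments:
  1–6 → 6 bp
  7–20 → 14 bp
  21–57 → 37 bp
  58–99 → 42 bp
  100–128 → 29 bp
Sorted largest to smallest: 42, 37, 29, 14, 6 bp.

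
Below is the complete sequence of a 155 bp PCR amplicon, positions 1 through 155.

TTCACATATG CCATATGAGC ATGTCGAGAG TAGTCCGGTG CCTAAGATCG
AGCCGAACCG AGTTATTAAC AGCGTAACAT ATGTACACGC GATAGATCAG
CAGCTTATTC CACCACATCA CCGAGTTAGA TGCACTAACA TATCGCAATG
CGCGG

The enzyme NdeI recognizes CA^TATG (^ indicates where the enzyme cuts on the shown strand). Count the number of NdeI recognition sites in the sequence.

3

CATATG occurs starting at positions 5, 12, 78.
NdeI cuts at 3 sites.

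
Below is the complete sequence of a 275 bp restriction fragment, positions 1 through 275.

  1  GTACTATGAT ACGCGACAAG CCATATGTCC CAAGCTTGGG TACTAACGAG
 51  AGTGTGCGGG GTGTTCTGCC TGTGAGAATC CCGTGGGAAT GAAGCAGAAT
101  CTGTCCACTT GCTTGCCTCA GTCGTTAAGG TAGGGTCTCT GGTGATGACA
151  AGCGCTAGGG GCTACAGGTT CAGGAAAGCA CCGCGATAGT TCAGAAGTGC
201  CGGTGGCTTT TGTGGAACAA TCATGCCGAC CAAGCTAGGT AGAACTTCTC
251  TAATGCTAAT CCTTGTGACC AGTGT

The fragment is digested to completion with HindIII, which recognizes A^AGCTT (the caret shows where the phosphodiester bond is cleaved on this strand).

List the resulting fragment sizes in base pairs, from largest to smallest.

243, 32 bp

The HindIII site (AAGCTT) starts at position 32.
HindIII cuts after the first base of each site, so after position 32.
Linear molecule, 1 cut → 2 fragments:
  1–32 → 32 bp
  33–275 → 243 bp
Sorted largest to smallest: 243, 32 bp.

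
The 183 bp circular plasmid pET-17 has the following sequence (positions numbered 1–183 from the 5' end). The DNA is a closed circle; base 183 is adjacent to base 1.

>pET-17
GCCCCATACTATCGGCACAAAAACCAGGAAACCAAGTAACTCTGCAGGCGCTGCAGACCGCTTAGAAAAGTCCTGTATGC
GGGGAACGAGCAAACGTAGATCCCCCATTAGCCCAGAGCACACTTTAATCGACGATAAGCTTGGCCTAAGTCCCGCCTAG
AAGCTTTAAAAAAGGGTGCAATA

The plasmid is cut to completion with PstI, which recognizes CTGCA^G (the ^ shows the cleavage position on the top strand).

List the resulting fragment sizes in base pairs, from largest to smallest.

PstI sites (CTGCAG) start at positions 42, 51.
PstI cuts after base 5 of each site (before the last base), so after positions 46, 55.
Circular molecule, 2 cuts → 2 fragments:
  47–55 → 9 bp
  56–183 then 1–46 → 128 + 46 = 174 bp
Sorted largest to smallest: 174, 9 bp.

174, 9 bp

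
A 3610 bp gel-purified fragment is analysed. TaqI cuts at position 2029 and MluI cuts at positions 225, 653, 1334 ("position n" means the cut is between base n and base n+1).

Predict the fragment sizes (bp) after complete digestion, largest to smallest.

1581, 695, 681, 428, 225 bp

Combined cut positions (sorted): 225, 653, 1334, 2029.
Linear molecule, 4 cuts → 5 fragments:
  225 − 0 = 225 bp
  653 − 225 = 428 bp
  1334 − 653 = 681 bp
  2029 − 1334 = 695 bp
  3610 − 2029 = 1581 bp
Sorted largest to smallest: 1581, 695, 681, 428, 225 bp.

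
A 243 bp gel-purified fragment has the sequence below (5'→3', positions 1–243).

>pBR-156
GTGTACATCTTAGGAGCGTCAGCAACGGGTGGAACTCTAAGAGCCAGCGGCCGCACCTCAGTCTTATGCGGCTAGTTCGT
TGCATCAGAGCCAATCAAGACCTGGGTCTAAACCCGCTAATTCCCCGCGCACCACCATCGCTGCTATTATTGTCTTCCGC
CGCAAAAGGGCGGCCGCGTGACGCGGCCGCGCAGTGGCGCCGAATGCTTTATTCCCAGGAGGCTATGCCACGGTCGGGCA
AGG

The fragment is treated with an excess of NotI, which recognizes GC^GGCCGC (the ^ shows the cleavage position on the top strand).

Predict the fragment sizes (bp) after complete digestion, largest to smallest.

NotI sites (GCGGCCGC) start at positions 47, 170, 183.
NotI cuts after base 2 of each site, so after positions 48, 171, 184.
Linear molecule, 3 cuts → 4 fragments:
  1–48 → 48 bp
  49–171 → 123 bp
  172–184 → 13 bp
  185–243 → 59 bp
Sorted largest to smallest: 123, 59, 48, 13 bp.

123, 59, 48, 13 bp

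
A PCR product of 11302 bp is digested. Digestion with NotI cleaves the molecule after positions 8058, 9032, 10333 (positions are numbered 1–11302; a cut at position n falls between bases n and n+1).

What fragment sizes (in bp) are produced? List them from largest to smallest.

Linear molecule, 3 cuts → 4 fragments:
  8058 − 0 = 8058 bp
  9032 − 8058 = 974 bp
  10333 − 9032 = 1301 bp
  11302 − 10333 = 969 bp
Sorted largest to smallest: 8058, 1301, 974, 969 bp.

8058, 1301, 974, 969 bp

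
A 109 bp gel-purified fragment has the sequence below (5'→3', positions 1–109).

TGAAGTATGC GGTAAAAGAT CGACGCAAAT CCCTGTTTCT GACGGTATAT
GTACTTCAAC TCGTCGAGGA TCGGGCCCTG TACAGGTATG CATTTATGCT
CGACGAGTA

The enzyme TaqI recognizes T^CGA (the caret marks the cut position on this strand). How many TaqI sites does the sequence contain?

3

TCGA occurs starting at positions 20, 64, 100.
TaqI cuts at 3 sites.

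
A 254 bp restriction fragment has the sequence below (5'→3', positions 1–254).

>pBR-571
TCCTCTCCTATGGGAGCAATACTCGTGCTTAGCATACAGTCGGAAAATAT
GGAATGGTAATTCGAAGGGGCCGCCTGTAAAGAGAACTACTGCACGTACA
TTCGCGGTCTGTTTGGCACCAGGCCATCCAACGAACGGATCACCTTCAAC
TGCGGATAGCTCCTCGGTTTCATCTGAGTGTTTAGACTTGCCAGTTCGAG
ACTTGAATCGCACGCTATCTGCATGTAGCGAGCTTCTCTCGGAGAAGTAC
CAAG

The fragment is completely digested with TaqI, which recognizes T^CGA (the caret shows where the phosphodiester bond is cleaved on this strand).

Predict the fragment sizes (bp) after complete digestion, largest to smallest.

134, 62, 58 bp

TaqI sites (TCGA) start at positions 62, 196.
TaqI cuts after the first base of each site, so after positions 62, 196.
Linear molecule, 2 cuts → 3 fragments:
  1–62 → 62 bp
  63–196 → 134 bp
  197–254 → 58 bp
Sorted largest to smallest: 134, 62, 58 bp.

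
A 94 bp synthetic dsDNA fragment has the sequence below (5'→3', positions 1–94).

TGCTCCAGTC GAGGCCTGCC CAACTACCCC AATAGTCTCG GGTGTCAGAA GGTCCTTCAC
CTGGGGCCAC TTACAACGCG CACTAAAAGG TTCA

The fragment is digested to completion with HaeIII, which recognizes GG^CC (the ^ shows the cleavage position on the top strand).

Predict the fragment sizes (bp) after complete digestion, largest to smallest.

HaeIII sites (GGCC) start at positions 13, 65.
HaeIII cuts after base 2 of each site, so after positions 14, 66.
Linear molecule, 2 cuts → 3 fragments:
  1–14 → 14 bp
  15–66 → 52 bp
  67–94 → 28 bp
Sorted largest to smallest: 52, 28, 14 bp.

52, 28, 14 bp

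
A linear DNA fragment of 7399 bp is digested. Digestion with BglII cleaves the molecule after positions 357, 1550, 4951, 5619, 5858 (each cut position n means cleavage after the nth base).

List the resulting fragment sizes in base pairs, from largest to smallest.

3401, 1541, 1193, 668, 357, 239 bp

Linear molecule, 5 cuts → 6 fragments:
  357 − 0 = 357 bp
  1550 − 357 = 1193 bp
  4951 − 1550 = 3401 bp
  5619 − 4951 = 668 bp
  5858 − 5619 = 239 bp
  7399 − 5858 = 1541 bp
Sorted largest to smallest: 3401, 1541, 1193, 668, 357, 239 bp.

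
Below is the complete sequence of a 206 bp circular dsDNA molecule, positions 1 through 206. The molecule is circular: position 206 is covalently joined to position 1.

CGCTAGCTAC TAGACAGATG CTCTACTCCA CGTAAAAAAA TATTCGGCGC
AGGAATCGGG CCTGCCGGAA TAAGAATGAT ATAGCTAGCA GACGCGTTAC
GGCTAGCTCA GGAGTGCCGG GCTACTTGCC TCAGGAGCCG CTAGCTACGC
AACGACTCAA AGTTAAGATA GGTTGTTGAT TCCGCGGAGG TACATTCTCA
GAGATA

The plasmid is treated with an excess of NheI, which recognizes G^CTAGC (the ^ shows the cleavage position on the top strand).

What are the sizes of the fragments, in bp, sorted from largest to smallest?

82, 68, 38, 18 bp

NheI sites (GCTAGC) start at positions 2, 84, 102, 140.
NheI cuts after the first base of each site, so after positions 2, 84, 102, 140.
Circular molecule, 4 cuts → 4 fragments:
  3–84 → 82 bp
  85–102 → 18 bp
  103–140 → 38 bp
  141–206 then 1–2 → 66 + 2 = 68 bp
Sorted largest to smallest: 82, 68, 38, 18 bp.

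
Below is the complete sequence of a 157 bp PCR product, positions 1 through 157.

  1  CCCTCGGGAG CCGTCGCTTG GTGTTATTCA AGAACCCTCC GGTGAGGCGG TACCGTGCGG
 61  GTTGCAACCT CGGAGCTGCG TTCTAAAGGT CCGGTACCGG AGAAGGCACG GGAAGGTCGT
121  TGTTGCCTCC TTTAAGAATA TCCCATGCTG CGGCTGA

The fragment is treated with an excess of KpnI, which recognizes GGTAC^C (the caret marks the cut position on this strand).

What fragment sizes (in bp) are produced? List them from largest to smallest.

KpnI sites (GGTACC) start at positions 49, 93.
KpnI cuts after base 5 of each site (before the last base), so after positions 53, 97.
Linear molecule, 2 cuts → 3 fragments:
  1–53 → 53 bp
  54–97 → 44 bp
  98–157 → 60 bp
Sorted largest to smallest: 60, 53, 44 bp.

60, 53, 44 bp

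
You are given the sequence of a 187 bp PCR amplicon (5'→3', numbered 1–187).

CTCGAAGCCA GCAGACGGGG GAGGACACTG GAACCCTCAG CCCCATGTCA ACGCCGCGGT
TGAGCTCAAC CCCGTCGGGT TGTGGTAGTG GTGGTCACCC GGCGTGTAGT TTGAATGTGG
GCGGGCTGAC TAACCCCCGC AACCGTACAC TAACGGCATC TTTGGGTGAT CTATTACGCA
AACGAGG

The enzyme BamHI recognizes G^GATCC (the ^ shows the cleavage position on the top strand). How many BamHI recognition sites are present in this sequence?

0

No occurrence of GGATCC is present in the sequence.
BamHI does not cut: 0 sites.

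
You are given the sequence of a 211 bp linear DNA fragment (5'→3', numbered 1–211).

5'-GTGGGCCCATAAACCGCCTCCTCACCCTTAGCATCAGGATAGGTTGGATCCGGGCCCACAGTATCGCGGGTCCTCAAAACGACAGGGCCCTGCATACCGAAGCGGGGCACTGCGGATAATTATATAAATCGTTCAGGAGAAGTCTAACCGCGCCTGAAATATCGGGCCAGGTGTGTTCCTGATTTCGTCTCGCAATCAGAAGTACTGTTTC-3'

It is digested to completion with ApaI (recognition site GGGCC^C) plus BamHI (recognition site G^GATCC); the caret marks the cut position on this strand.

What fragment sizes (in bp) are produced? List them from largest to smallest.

122, 39, 33, 10, 7 bp

ApaI sites (GGGCCC) start at positions 3, 52, 85.
ApaI cuts after base 5 of each site (before the last base), so after positions 7, 56, 89.
The BamHI site (GGATCC) starts at position 46.
BamHI cuts after the first base of each site, so after position 46.
Combined cut positions: 7, 46, 56, 89.
Linear molecule, 4 cuts → 5 fragments:
  1–7 → 7 bp
  8–46 → 39 bp
  47–56 → 10 bp
  57–89 → 33 bp
  90–211 → 122 bp
Sorted largest to smallest: 122, 39, 33, 10, 7 bp.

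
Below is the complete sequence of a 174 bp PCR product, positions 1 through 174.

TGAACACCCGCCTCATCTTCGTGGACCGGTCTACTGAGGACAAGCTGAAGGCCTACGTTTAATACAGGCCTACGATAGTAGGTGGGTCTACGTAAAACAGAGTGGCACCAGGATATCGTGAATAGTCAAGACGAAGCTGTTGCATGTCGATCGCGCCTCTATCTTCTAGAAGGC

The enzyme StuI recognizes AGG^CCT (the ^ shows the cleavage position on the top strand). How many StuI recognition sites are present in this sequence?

AGGCCT occurs starting at positions 49, 66.
StuI cuts at 2 sites.

2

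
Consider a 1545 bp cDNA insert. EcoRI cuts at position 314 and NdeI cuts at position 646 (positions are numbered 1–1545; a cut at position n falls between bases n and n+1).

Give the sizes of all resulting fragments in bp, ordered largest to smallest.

899, 332, 314 bp

Combined cut positions (sorted): 314, 646.
Linear molecule, 2 cuts → 3 fragments:
  314 − 0 = 314 bp
  646 − 314 = 332 bp
  1545 − 646 = 899 bp
Sorted largest to smallest: 899, 332, 314 bp.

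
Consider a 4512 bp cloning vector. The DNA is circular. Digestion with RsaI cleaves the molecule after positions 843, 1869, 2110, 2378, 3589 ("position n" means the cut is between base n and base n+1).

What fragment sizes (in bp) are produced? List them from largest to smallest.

1766, 1211, 1026, 268, 241 bp

Circular molecule, 5 cuts → 5 fragments:
  1869 − 843 = 1026 bp
  2110 − 1869 = 241 bp
  2378 − 2110 = 268 bp
  3589 − 2378 = 1211 bp
  wrap: 4512 − 3589 + 843 = 1766 bp
Sorted largest to smallest: 1766, 1211, 1026, 268, 241 bp.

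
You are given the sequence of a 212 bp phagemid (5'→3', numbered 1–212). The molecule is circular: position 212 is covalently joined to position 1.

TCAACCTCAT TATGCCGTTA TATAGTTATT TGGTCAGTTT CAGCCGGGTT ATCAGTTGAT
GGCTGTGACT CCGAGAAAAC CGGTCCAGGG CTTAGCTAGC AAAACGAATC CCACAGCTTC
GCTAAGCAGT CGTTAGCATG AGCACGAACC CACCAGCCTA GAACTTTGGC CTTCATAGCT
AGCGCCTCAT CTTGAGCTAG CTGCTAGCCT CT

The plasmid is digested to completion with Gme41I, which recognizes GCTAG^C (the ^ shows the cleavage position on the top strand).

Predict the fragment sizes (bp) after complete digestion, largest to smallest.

Gme41I sites (GCTAGC) start at positions 95, 178, 196, 203.
Gme41I cuts after base 5 of each site (before the last base), so after positions 99, 182, 200, 207.
Circular molecule, 4 cuts → 4 fragments:
  100–182 → 83 bp
  183–200 → 18 bp
  201–207 → 7 bp
  208–212 then 1–99 → 5 + 99 = 104 bp
Sorted largest to smallest: 104, 83, 18, 7 bp.

104, 83, 18, 7 bp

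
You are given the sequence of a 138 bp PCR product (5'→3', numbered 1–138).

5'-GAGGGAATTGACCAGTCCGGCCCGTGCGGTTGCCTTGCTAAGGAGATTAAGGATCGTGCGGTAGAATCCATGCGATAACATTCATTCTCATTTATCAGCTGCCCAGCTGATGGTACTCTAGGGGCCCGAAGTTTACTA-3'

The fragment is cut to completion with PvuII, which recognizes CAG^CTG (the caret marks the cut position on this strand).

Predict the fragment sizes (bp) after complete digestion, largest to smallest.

PvuII sites (CAGCTG) start at positions 96, 104.
PvuII cuts after base 3 of each site, so after positions 98, 106.
Linear molecule, 2 cuts → 3 fragments:
  1–98 → 98 bp
  99–106 → 8 bp
  107–138 → 32 bp
Sorted largest to smallest: 98, 32, 8 bp.

98, 32, 8 bp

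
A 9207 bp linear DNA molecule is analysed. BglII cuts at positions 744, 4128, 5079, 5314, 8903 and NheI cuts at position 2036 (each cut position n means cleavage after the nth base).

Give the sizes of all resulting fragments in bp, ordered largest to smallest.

3589, 2092, 1292, 951, 744, 304, 235 bp

Combined cut positions (sorted): 744, 2036, 4128, 5079, 5314, 8903.
Linear molecule, 6 cuts → 7 fragments:
  744 − 0 = 744 bp
  2036 − 744 = 1292 bp
  4128 − 2036 = 2092 bp
  5079 − 4128 = 951 bp
  5314 − 5079 = 235 bp
  8903 − 5314 = 3589 bp
  9207 − 8903 = 304 bp
Sorted largest to smallest: 3589, 2092, 1292, 951, 744, 304, 235 bp.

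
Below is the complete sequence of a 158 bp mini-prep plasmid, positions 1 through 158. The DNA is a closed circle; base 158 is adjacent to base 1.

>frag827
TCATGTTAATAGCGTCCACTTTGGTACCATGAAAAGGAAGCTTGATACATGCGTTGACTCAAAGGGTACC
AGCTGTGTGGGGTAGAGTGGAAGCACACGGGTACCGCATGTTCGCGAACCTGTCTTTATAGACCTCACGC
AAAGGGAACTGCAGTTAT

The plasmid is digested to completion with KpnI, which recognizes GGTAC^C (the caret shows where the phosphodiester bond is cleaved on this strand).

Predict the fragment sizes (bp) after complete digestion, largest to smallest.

KpnI sites (GGTACC) start at positions 23, 65, 100.
KpnI cuts after base 5 of each site (before the last base), so after positions 27, 69, 104.
Circular molecule, 3 cuts → 3 fragments:
  28–69 → 42 bp
  70–104 → 35 bp
  105–158 then 1–27 → 54 + 27 = 81 bp
Sorted largest to smallest: 81, 42, 35 bp.

81, 42, 35 bp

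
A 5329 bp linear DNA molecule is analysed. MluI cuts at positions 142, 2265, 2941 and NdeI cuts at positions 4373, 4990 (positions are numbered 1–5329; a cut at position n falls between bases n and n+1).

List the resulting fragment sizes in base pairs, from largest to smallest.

Combined cut positions (sorted): 142, 2265, 2941, 4373, 4990.
Linear molecule, 5 cuts → 6 fragments:
  142 − 0 = 142 bp
  2265 − 142 = 2123 bp
  2941 − 2265 = 676 bp
  4373 − 2941 = 1432 bp
  4990 − 4373 = 617 bp
  5329 − 4990 = 339 bp
Sorted largest to smallest: 2123, 1432, 676, 617, 339, 142 bp.

2123, 1432, 676, 617, 339, 142 bp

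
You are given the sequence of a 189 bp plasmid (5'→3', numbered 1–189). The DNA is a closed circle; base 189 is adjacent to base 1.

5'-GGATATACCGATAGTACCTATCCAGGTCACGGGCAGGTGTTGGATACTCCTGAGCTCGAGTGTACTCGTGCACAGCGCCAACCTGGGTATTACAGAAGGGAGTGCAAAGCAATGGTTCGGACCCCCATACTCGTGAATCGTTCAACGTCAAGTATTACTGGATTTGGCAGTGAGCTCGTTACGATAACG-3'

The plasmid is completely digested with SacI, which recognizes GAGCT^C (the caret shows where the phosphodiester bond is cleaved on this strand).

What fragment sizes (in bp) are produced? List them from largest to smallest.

SacI sites (GAGCTC) start at positions 52, 172.
SacI cuts after base 5 of each site (before the last base), so after positions 56, 176.
Circular molecule, 2 cuts → 2 fragments:
  57–176 → 120 bp
  177–189 then 1–56 → 13 + 56 = 69 bp
Sorted largest to smallest: 120, 69 bp.

120, 69 bp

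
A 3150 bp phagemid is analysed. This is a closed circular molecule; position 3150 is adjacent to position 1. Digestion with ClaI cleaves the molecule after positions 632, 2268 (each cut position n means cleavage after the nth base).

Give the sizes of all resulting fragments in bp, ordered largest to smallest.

1636, 1514 bp

Circular molecule, 2 cuts → 2 fragments:
  2268 − 632 = 1636 bp
  wrap: 3150 − 2268 + 632 = 1514 bp
Sorted largest to smallest: 1636, 1514 bp.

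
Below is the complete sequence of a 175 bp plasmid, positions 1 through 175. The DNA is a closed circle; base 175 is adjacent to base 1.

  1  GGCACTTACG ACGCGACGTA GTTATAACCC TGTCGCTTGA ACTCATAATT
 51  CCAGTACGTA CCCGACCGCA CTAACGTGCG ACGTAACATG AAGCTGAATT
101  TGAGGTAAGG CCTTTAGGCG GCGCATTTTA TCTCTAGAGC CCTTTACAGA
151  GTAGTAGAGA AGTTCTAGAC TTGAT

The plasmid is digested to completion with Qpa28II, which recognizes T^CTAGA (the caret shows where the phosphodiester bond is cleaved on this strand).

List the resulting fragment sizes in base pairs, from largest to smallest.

Qpa28II sites (TCTAGA) start at positions 133, 164.
Qpa28II cuts after the first base of each site, so after positions 133, 164.
Circular molecule, 2 cuts → 2 fragments:
  134–164 → 31 bp
  165–175 then 1–133 → 11 + 133 = 144 bp
Sorted largest to smallest: 144, 31 bp.

144, 31 bp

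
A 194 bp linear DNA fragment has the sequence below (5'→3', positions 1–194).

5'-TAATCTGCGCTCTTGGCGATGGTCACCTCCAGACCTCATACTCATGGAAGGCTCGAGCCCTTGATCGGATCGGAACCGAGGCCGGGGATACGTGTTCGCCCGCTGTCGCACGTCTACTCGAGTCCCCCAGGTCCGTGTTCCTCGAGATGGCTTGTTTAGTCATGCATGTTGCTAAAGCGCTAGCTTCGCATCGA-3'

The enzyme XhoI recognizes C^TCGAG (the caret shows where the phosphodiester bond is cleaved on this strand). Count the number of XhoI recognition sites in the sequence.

CTCGAG occurs starting at positions 52, 117, 141.
XhoI cuts at 3 sites.

3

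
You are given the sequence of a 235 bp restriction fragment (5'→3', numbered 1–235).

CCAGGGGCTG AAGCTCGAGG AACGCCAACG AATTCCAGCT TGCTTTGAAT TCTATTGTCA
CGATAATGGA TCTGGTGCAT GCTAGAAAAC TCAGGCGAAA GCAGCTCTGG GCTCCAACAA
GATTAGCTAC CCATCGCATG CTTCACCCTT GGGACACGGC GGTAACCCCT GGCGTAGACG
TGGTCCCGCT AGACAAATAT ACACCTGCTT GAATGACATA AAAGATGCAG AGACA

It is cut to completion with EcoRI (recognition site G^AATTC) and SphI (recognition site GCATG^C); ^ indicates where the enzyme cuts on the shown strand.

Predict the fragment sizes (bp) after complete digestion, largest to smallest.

EcoRI sites (GAATTC) start at positions 30, 47.
EcoRI cuts after the first base of each site, so after positions 30, 47.
SphI sites (GCATGC) start at positions 77, 136.
SphI cuts after base 5 of each site (before the last base), so after positions 81, 140.
Combined cut positions: 30, 47, 81, 140.
Linear molecule, 4 cuts → 5 fragments:
  1–30 → 30 bp
  31–47 → 17 bp
  48–81 → 34 bp
  82–140 → 59 bp
  141–235 → 95 bp
Sorted largest to smallest: 95, 59, 34, 30, 17 bp.

95, 59, 34, 30, 17 bp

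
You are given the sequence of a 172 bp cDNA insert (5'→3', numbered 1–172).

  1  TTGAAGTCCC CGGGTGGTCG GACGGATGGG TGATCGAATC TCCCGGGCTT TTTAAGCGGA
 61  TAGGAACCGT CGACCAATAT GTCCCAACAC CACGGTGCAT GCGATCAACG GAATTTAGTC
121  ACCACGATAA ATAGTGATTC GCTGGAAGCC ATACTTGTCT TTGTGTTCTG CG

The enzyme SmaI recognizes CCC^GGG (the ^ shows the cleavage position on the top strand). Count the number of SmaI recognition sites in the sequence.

2

CCCGGG occurs starting at positions 9, 42.
SmaI cuts at 2 sites.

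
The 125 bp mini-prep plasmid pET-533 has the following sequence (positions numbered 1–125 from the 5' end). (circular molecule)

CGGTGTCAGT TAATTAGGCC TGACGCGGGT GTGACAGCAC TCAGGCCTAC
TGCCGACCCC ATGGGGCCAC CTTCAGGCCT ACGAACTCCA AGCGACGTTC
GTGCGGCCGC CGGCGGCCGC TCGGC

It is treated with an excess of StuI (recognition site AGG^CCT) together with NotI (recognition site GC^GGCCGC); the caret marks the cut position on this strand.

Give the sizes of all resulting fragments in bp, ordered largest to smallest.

StuI sites (AGGCCT) start at positions 16, 43, 75.
StuI cuts after base 3 of each site, so after positions 18, 45, 77.
NotI sites (GCGGCCGC) start at positions 103, 113.
NotI cuts after base 2 of each site, so after positions 104, 114.
Combined cut positions: 18, 45, 77, 104, 114.
Circular molecule, 5 cuts → 5 fragments:
  19–45 → 27 bp
  46–77 → 32 bp
  78–104 → 27 bp
  105–114 → 10 bp
  115–125 then 1–18 → 11 + 18 = 29 bp
Sorted largest to smallest: 32, 29, 27, 27, 10 bp.

32, 29, 27, 27, 10 bp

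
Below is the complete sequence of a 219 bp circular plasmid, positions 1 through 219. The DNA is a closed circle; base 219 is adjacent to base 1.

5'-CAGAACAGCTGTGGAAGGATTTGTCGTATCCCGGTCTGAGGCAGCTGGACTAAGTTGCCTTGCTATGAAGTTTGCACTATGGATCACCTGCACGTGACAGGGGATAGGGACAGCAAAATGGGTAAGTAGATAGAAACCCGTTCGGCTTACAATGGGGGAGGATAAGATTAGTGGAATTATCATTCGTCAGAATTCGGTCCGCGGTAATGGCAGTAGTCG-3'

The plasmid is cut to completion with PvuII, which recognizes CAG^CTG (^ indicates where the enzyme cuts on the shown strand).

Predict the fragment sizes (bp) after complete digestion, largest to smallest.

183, 36 bp

PvuII sites (CAGCTG) start at positions 6, 42.
PvuII cuts after base 3 of each site, so after positions 8, 44.
Circular molecule, 2 cuts → 2 fragments:
  9–44 → 36 bp
  45–219 then 1–8 → 175 + 8 = 183 bp
Sorted largest to smallest: 183, 36 bp.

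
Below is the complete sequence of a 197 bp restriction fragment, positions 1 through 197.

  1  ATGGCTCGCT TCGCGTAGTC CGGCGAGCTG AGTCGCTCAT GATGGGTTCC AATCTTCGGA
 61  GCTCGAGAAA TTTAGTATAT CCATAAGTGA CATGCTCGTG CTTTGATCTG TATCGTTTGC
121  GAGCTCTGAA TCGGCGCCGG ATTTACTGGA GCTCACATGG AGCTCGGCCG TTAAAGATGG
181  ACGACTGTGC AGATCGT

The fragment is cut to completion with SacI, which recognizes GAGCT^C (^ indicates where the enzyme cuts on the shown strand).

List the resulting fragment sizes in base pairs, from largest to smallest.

63, 62, 33, 28, 11 bp

SacI sites (GAGCTC) start at positions 59, 121, 149, 160.
SacI cuts after base 5 of each site (before the last base), so after positions 63, 125, 153, 164.
Linear molecule, 4 cuts → 5 fragments:
  1–63 → 63 bp
  64–125 → 62 bp
  126–153 → 28 bp
  154–164 → 11 bp
  165–197 → 33 bp
Sorted largest to smallest: 63, 62, 33, 28, 11 bp.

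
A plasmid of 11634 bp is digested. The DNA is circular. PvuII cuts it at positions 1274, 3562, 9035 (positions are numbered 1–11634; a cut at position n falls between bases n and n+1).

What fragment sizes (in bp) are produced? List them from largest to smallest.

Circular molecule, 3 cuts → 3 fragments:
  3562 − 1274 = 2288 bp
  9035 − 3562 = 5473 bp
  wrap: 11634 − 9035 + 1274 = 3873 bp
Sorted largest to smallest: 5473, 3873, 2288 bp.

5473, 3873, 2288 bp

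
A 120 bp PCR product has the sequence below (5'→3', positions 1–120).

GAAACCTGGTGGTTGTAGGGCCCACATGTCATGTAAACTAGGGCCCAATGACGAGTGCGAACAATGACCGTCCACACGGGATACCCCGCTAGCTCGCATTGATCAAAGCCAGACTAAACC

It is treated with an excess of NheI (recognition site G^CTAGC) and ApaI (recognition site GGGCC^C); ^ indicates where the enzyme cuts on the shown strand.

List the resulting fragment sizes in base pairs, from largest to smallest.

The NheI site (GCTAGC) starts at position 88.
NheI cuts after the first base of each site, so after position 88.
ApaI sites (GGGCCC) start at positions 18, 41.
ApaI cuts after base 5 of each site (before the last base), so after positions 22, 45.
Combined cut positions: 22, 45, 88.
Linear molecule, 3 cuts → 4 fragments:
  1–22 → 22 bp
  23–45 → 23 bp
  46–88 → 43 bp
  89–120 → 32 bp
Sorted largest to smallest: 43, 32, 23, 22 bp.

43, 32, 23, 22 bp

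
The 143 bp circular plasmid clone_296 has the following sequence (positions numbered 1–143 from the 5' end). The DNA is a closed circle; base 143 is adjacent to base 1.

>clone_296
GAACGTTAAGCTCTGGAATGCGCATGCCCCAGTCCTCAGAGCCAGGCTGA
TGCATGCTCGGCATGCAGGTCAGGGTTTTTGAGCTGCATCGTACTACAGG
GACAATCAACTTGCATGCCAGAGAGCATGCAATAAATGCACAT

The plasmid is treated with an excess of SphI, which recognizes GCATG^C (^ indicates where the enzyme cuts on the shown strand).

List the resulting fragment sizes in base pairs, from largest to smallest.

SphI sites (GCATGC) start at positions 22, 52, 61, 113, 125.
SphI cuts after base 5 of each site (before the last base), so after positions 26, 56, 65, 117, 129.
Circular molecule, 5 cuts → 5 fragments:
  27–56 → 30 bp
  57–65 → 9 bp
  66–117 → 52 bp
  118–129 → 12 bp
  130–143 then 1–26 → 14 + 26 = 40 bp
Sorted largest to smallest: 52, 40, 30, 12, 9 bp.

52, 40, 30, 12, 9 bp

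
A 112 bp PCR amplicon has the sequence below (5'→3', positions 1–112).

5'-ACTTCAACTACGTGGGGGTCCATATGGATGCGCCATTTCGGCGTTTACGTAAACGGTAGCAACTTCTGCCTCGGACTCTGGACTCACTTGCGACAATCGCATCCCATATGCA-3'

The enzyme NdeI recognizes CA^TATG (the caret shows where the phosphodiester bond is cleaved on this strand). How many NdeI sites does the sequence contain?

CATATG occurs starting at positions 21, 105.
NdeI cuts at 2 sites.

2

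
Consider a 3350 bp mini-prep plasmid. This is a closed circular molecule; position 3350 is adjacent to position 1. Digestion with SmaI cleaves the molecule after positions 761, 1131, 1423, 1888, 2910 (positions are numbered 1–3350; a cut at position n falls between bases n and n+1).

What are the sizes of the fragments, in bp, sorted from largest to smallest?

Circular molecule, 5 cuts → 5 fragments:
  1131 − 761 = 370 bp
  1423 − 1131 = 292 bp
  1888 − 1423 = 465 bp
  2910 − 1888 = 1022 bp
  wrap: 3350 − 2910 + 761 = 1201 bp
Sorted largest to smallest: 1201, 1022, 465, 370, 292 bp.

1201, 1022, 465, 370, 292 bp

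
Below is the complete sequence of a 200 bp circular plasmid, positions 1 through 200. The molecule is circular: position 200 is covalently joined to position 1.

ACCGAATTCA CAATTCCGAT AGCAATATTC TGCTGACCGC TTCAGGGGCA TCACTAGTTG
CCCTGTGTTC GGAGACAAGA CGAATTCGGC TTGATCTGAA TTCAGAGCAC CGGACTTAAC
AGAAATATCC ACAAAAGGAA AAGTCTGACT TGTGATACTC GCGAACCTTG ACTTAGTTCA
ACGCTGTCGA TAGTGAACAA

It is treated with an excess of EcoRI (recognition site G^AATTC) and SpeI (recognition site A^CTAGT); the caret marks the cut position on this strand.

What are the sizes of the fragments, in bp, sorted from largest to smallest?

EcoRI sites (GAATTC) start at positions 4, 82, 98.
EcoRI cuts after the first base of each site, so after positions 4, 82, 98.
The SpeI site (ACTAGT) starts at position 53.
SpeI cuts after the first base of each site, so after position 53.
Combined cut positions: 4, 53, 82, 98.
Circular molecule, 4 cuts → 4 fragments:
  5–53 → 49 bp
  54–82 → 29 bp
  83–98 → 16 bp
  99–200 then 1–4 → 102 + 4 = 106 bp
Sorted largest to smallest: 106, 49, 29, 16 bp.

106, 49, 29, 16 bp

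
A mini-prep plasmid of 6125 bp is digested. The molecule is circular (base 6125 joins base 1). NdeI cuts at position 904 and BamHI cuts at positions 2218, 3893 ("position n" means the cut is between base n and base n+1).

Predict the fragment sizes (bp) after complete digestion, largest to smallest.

Combined cut positions (sorted): 904, 2218, 3893.
Circular molecule, 3 cuts → 3 fragments:
  2218 − 904 = 1314 bp
  3893 − 2218 = 1675 bp
  wrap: 6125 − 3893 + 904 = 3136 bp
Sorted largest to smallest: 3136, 1675, 1314 bp.

3136, 1675, 1314 bp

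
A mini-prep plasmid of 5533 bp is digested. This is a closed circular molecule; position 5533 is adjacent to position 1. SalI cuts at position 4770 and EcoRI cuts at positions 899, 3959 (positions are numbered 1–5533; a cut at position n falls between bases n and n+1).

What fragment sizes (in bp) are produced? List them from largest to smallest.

3060, 1662, 811 bp

Combined cut positions (sorted): 899, 3959, 4770.
Circular molecule, 3 cuts → 3 fragments:
  3959 − 899 = 3060 bp
  4770 − 3959 = 811 bp
  wrap: 5533 − 4770 + 899 = 1662 bp
Sorted largest to smallest: 3060, 1662, 811 bp.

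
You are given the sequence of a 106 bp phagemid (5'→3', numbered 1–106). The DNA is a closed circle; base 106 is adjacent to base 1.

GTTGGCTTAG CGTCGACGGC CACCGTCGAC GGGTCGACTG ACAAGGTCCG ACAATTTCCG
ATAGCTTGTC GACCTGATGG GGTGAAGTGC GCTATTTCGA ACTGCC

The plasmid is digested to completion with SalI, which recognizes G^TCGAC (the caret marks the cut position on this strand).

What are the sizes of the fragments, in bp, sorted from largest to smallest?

SalI sites (GTCGAC) start at positions 12, 25, 33, 68.
SalI cuts after the first base of each site, so after positions 12, 25, 33, 68.
Circular molecule, 4 cuts → 4 fragments:
  13–25 → 13 bp
  26–33 → 8 bp
  34–68 → 35 bp
  69–106 then 1–12 → 38 + 12 = 50 bp
Sorted largest to smallest: 50, 35, 13, 8 bp.

50, 35, 13, 8 bp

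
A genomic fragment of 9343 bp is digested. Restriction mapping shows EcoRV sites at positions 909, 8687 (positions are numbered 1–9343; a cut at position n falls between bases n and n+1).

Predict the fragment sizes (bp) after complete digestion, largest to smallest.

7778, 909, 656 bp

Linear molecule, 2 cuts → 3 fragments:
  909 − 0 = 909 bp
  8687 − 909 = 7778 bp
  9343 − 8687 = 656 bp
Sorted largest to smallest: 7778, 909, 656 bp.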